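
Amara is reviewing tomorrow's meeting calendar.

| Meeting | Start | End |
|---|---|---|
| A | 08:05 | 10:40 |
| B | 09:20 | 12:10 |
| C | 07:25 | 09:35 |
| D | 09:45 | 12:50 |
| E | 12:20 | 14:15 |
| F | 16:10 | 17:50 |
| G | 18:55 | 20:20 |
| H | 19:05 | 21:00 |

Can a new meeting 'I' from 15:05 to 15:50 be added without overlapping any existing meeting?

Yes — the slot is free

C: ends 09:35 at or before I starts 15:05 → clear.
A: ends 10:40 at or before I starts 15:05 → clear.
B: ends 12:10 at or before I starts 15:05 → clear.
D: ends 12:50 at or before I starts 15:05 → clear.
E: ends 14:15 at or before I starts 15:05 → clear.
F: starts 16:10 at or after I ends 15:50 → clear.
G: starts 18:55 at or after I ends 15:50 → clear.
H: starts 19:05 at or after I ends 15:50 → clear.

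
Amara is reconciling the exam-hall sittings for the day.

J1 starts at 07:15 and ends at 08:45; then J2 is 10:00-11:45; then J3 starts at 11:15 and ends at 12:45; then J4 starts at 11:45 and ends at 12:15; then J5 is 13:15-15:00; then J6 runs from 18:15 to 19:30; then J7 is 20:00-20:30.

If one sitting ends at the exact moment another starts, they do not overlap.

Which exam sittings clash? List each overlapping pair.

J2 & J3, J3 & J4

Sorted by start: J1, J2, J3, J4, J5, J6, J7.
J2 starts after J1 ends, so nothing later overlaps J1 either.
J3 starts before J2 ends → J2 and J3 overlap.
J4 starts exactly when J2 ends (back-to-back, no overlap), so nothing later overlaps J2 either.
J4 starts before J3 ends → J3 and J4 overlap.
J5 starts after J3 ends, so nothing later overlaps J3 either.
J5 starts after J4 ends, so nothing later overlaps J4 either.
J6 starts after J5 ends, so nothing later overlaps J5 either.
J7 starts after J6 ends.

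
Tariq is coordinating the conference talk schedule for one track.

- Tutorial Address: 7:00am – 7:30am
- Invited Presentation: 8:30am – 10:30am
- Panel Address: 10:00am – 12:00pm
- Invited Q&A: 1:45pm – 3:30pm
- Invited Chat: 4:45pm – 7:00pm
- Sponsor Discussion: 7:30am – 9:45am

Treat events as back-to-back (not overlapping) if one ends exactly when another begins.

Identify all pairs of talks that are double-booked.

Invited Presentation & Panel Address, Invited Presentation & Sponsor Discussion

Sorted by start: Tutorial Address, Sponsor Discussion, Invited Presentation, Panel Address, Invited Q&A, Invited Chat.
Sponsor Discussion starts exactly when Tutorial Address ends (back-to-back, no overlap), so Tutorial Address has no further overlaps.
Invited Presentation starts before Sponsor Discussion ends → Sponsor Discussion and Invited Presentation overlap.
Panel Address starts after Sponsor Discussion ends, so Sponsor Discussion has no further overlaps.
Panel Address starts before Invited Presentation ends → Invited Presentation and Panel Address overlap.
Invited Q&A starts after Invited Presentation ends, so Invited Presentation has no further overlaps.
Invited Q&A starts after Panel Address ends, so Panel Address has no further overlaps.
Invited Chat starts after Invited Q&A ends.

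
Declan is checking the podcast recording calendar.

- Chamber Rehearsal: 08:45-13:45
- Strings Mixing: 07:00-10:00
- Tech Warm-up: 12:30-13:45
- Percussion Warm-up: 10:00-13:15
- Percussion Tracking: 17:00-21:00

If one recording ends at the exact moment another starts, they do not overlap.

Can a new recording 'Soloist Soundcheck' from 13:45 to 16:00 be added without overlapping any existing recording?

Strings Mixing: ends 10:00 at or before Soloist Soundcheck starts 13:45 → clear.
Chamber Rehearsal: ends 13:45 at or before Soloist Soundcheck starts 13:45 → clear.
Percussion Warm-up: ends 13:15 at or before Soloist Soundcheck starts 13:45 → clear.
Tech Warm-up: ends 13:45 at or before Soloist Soundcheck starts 13:45 → clear.
Percussion Tracking: starts 17:00 at or after Soloist Soundcheck ends 16:00 → clear.

Yes — the slot is free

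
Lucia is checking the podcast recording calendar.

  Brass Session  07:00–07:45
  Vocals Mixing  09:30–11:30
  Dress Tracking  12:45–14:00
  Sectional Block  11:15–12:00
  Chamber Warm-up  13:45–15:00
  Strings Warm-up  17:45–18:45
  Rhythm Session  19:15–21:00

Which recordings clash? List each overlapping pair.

Chamber Warm-up & Dress Tracking, Sectional Block & Vocals Mixing

Check each pair: they overlap iff neither finishes before the other starts.
Sorted by start: Brass Session, Vocals Mixing, Sectional Block, Dress Tracking, Chamber Warm-up, Strings Warm-up, Rhythm Session.
Vocals Mixing starts after Brass Session ends, so nothing later overlaps Brass Session either.
Sectional Block starts before Vocals Mixing ends → Vocals Mixing and Sectional Block overlap.
Dress Tracking starts after Vocals Mixing ends, so nothing later overlaps Vocals Mixing either.
Dress Tracking starts after Sectional Block ends, so nothing later overlaps Sectional Block either.
Chamber Warm-up starts before Dress Tracking ends → Dress Tracking and Chamber Warm-up overlap.
Strings Warm-up starts after Dress Tracking ends, so nothing later overlaps Dress Tracking either.
Strings Warm-up starts after Chamber Warm-up ends, so nothing later overlaps Chamber Warm-up either.
Rhythm Session starts after Strings Warm-up ends.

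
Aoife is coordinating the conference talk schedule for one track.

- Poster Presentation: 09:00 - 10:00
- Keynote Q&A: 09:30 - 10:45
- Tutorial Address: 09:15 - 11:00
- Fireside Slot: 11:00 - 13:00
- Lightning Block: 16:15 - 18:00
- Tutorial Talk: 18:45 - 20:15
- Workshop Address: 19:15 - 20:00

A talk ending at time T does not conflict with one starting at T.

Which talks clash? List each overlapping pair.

Keynote Q&A & Poster Presentation, Keynote Q&A & Tutorial Address, Poster Presentation & Tutorial Address, Tutorial Talk & Workshop Address

Sorted by start: Poster Presentation, Tutorial Address, Keynote Q&A, Fireside Slot, Lightning Block, Tutorial Talk, Workshop Address.
Tutorial Address starts before Poster Presentation ends → Poster Presentation and Tutorial Address overlap.
Keynote Q&A starts before Poster Presentation ends → Poster Presentation and Keynote Q&A overlap.
Fireside Slot starts after Poster Presentation ends; Poster Presentation is clear from here.
Keynote Q&A starts before Tutorial Address ends → Tutorial Address and Keynote Q&A overlap.
Fireside Slot starts exactly when Tutorial Address ends (back-to-back, no overlap); Tutorial Address is clear from here.
Fireside Slot starts after Keynote Q&A ends; Keynote Q&A is clear from here.
Lightning Block starts after Fireside Slot ends; Fireside Slot is clear from here.
Tutorial Talk starts after Lightning Block ends; Lightning Block is clear from here.
Workshop Address starts before Tutorial Talk ends → Tutorial Talk and Workshop Address overlap.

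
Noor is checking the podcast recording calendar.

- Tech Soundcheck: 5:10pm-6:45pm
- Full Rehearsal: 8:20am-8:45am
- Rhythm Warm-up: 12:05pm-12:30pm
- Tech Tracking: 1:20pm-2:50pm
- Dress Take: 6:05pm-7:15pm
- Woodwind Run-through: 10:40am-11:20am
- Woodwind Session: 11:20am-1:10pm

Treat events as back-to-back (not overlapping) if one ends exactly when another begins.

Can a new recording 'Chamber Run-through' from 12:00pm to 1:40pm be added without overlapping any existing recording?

Full Rehearsal: ends 8:45am at or before Chamber Run-through starts 12:00pm → clear.
Woodwind Run-through: ends 11:20am at or before Chamber Run-through starts 12:00pm → clear.
Woodwind Session: starts 11:20am before Chamber Run-through ends 1:40pm, and ends 1:10pm after Chamber Run-through starts 12:00pm → overlap.
Rhythm Warm-up: starts 12:05pm before Chamber Run-through ends 1:40pm, and ends 12:30pm after Chamber Run-through starts 12:00pm → overlap.
Tech Tracking: starts 1:20pm before Chamber Run-through ends 1:40pm, and ends 2:50pm after Chamber Run-through starts 12:00pm → overlap.
Tech Soundcheck: starts 5:10pm at or after Chamber Run-through ends 1:40pm → clear.
Dress Take: starts 6:05pm at or after Chamber Run-through ends 1:40pm → clear.
Chamber Run-through overlaps Woodwind Session, Rhythm Warm-up, Tech Tracking.

No — it overlaps Rhythm Warm-up, Tech Tracking, Woodwind Session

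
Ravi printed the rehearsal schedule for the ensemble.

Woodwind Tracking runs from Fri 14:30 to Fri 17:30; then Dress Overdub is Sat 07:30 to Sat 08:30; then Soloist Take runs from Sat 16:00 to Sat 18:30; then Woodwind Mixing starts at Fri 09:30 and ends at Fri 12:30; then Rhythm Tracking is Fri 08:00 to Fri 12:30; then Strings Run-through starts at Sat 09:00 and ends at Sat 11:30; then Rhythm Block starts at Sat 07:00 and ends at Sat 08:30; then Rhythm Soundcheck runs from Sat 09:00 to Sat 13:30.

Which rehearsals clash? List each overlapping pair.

Check each pair: they overlap iff neither finishes before the other starts.
Sorted by start: Rhythm Tracking, Woodwind Mixing, Woodwind Tracking, Rhythm Block, Dress Overdub, Rhythm Soundcheck, Strings Run-through, Soloist Take.
Woodwind Mixing starts before Rhythm Tracking ends → Rhythm Tracking and Woodwind Mixing overlap.
Woodwind Tracking starts after Rhythm Tracking ends, so Rhythm Tracking has no further overlaps.
Woodwind Tracking starts after Woodwind Mixing ends, so Woodwind Mixing has no further overlaps.
Rhythm Block starts after Woodwind Tracking ends, so Woodwind Tracking has no further overlaps.
Dress Overdub starts before Rhythm Block ends → Rhythm Block and Dress Overdub overlap.
Rhythm Soundcheck starts after Rhythm Block ends, so Rhythm Block has no further overlaps.
Rhythm Soundcheck starts after Dress Overdub ends, so Dress Overdub has no further overlaps.
Strings Run-through starts before Rhythm Soundcheck ends → Rhythm Soundcheck and Strings Run-through overlap.
Soloist Take starts after Rhythm Soundcheck ends.
Soloist Take starts after Strings Run-through ends.

Dress Overdub & Rhythm Block, Rhythm Soundcheck & Strings Run-through, Rhythm Tracking & Woodwind Mixing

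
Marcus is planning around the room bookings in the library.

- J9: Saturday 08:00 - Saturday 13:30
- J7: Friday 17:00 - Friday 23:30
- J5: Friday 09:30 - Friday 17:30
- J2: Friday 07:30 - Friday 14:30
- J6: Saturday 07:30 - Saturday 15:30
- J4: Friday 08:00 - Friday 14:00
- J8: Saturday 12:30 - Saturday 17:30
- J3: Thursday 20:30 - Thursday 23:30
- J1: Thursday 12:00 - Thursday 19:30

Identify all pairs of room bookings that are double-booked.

J2 & J4, J2 & J5, J4 & J5, J5 & J7, J6 & J8, J6 & J9, J8 & J9

Two intervals overlap when each starts before the other ends.
Sorted by start: J1, J3, J2, J4, J5, J7, J6, J9, J8.
J3 starts after J1 ends; J1 is clear from here.
J2 starts after J3 ends; J3 is clear from here.
J4 starts before J2 ends → J2 and J4 overlap.
J5 starts before J2 ends → J2 and J5 overlap.
J7 starts after J2 ends; J2 is clear from here.
J5 starts before J4 ends → J4 and J5 overlap.
J7 starts after J4 ends; J4 is clear from here.
J7 starts before J5 ends → J5 and J7 overlap.
J6 starts after J5 ends; J5 is clear from here.
J6 starts after J7 ends; J7 is clear from here.
J9 starts before J6 ends → J6 and J9 overlap.
J8 starts before J6 ends → J6 and J8 overlap.
J8 starts before J9 ends → J9 and J8 overlap.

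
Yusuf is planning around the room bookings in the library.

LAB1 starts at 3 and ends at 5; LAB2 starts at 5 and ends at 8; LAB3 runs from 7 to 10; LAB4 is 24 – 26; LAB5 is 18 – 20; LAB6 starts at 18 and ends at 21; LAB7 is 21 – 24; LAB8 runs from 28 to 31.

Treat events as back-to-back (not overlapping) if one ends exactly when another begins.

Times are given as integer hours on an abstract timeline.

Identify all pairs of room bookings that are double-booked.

LAB2 & LAB3, LAB5 & LAB6

Check each pair: they overlap iff neither finishes before the other starts.
Sorted by start: LAB1, LAB2, LAB3, LAB5, LAB6, LAB7, LAB4, LAB8.
LAB2 starts exactly when LAB1 ends (back-to-back, no overlap), so LAB1 has no further overlaps.
LAB3 starts before LAB2 ends → LAB2 and LAB3 overlap.
LAB5 starts after LAB2 ends, so LAB2 has no further overlaps.
LAB5 starts after LAB3 ends, so LAB3 has no further overlaps.
LAB6 starts before LAB5 ends → LAB5 and LAB6 overlap.
LAB7 starts after LAB5 ends, so LAB5 has no further overlaps.
LAB7 starts exactly when LAB6 ends (back-to-back, no overlap), so LAB6 has no further overlaps.
LAB4 starts exactly when LAB7 ends (back-to-back, no overlap), so LAB7 has no further overlaps.
LAB8 starts after LAB4 ends.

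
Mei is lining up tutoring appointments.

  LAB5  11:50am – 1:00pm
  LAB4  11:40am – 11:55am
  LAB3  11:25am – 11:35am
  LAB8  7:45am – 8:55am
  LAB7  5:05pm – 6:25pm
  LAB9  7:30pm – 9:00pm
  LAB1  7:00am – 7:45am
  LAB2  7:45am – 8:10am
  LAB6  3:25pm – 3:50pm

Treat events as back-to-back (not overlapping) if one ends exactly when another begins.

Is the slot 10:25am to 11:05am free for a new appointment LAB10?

Yes — the slot is free

LAB1: ends 7:45am at or before LAB10 starts 10:25am → clear.
LAB2: ends 8:10am at or before LAB10 starts 10:25am → clear.
LAB8: ends 8:55am at or before LAB10 starts 10:25am → clear.
LAB3: starts 11:25am at or after LAB10 ends 11:05am → clear.
LAB4: starts 11:40am at or after LAB10 ends 11:05am → clear.
LAB5: starts 11:50am at or after LAB10 ends 11:05am → clear.
LAB6: starts 3:25pm at or after LAB10 ends 11:05am → clear.
LAB7: starts 5:05pm at or after LAB10 ends 11:05am → clear.
LAB9: starts 7:30pm at or after LAB10 ends 11:05am → clear.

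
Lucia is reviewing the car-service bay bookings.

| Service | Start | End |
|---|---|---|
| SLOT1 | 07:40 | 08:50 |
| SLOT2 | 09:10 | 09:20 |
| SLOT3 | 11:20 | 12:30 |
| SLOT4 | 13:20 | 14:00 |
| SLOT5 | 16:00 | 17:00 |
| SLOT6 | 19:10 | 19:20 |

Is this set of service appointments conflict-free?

Sorted by start: SLOT1, SLOT2, SLOT3, SLOT4, SLOT5, SLOT6.
SLOT2 starts after SLOT1 ends, so SLOT1 has no further overlaps.
SLOT3 starts after SLOT2 ends, so SLOT2 has no further overlaps.
SLOT4 starts after SLOT3 ends, so SLOT3 has no further overlaps.
SLOT5 starts after SLOT4 ends, so SLOT4 has no further overlaps.
SLOT6 starts after SLOT5 ends.
Every pair is clear; the schedule has no overlaps.

Yes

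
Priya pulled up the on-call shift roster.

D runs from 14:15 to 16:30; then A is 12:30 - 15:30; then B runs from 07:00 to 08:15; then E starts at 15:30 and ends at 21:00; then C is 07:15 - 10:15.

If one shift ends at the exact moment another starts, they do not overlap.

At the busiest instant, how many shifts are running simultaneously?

2

Sort all start/end points and keep a running count:
07:00 start B → 1
07:15 start C → 2
08:15 end B → 1
10:15 end C → 0
12:30 start A → 1
14:15 start D → 2
15:30 end A → 1
15:30 start E → 2
16:30 end D → 1
21:00 end E → 0
Peak is 2, at 07:15 (B, C).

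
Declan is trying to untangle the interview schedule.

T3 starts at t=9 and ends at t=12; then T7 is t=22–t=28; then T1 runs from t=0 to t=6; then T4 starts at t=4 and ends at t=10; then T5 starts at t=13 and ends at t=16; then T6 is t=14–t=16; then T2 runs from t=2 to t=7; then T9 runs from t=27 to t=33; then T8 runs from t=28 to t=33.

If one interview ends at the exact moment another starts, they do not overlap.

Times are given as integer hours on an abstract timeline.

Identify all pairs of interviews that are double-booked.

Check each pair: they overlap iff neither finishes before the other starts.
Sorted by start: T1, T2, T4, T3, T5, T6, T7, T9, T8.
T2 starts before T1 ends → T1 and T2 overlap.
T4 starts before T1 ends → T1 and T4 overlap.
T3 starts after T1 ends — done with T1.
T4 starts before T2 ends → T2 and T4 overlap.
T3 starts after T2 ends — done with T2.
T3 starts before T4 ends → T4 and T3 overlap.
T5 starts after T4 ends — done with T4.
T5 starts after T3 ends — done with T3.
T6 starts before T5 ends → T5 and T6 overlap.
T7 starts after T5 ends — done with T5.
T7 starts after T6 ends — done with T6.
T9 starts before T7 ends → T7 and T9 overlap.
T8 starts exactly when T7 ends (back-to-back, no overlap).
T8 starts before T9 ends → T9 and T8 overlap.

T1 & T2, T1 & T4, T2 & T4, T3 & T4, T5 & T6, T7 & T9, T8 & T9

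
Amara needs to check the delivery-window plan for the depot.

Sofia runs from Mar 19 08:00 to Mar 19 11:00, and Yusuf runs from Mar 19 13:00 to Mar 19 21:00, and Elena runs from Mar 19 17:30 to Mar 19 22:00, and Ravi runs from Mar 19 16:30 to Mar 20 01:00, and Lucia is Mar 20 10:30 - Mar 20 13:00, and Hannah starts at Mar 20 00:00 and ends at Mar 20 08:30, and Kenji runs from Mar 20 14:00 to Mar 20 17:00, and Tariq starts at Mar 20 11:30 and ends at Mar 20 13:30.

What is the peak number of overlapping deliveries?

Sweep the timeline, counting +1 at each start and −1 at each end (ends before starts at a tie):
Mar 19 08:00 start Sofia → 1
Mar 19 11:00 end Sofia → 0
Mar 19 13:00 start Yusuf → 1
Mar 19 16:30 start Ravi → 2
Mar 19 17:30 start Elena → 3
Mar 19 21:00 end Yusuf → 2
Mar 19 22:00 end Elena → 1
Mar 20 00:00 start Hannah → 2
Mar 20 01:00 end Ravi → 1
Mar 20 08:30 end Hannah → 0
Mar 20 10:30 start Lucia → 1
Mar 20 11:30 start Tariq → 2
Mar 20 13:00 end Lucia → 1
Mar 20 13:30 end Tariq → 0
Mar 20 14:00 start Kenji → 1
Mar 20 17:00 end Kenji → 0
Peak is 3, at Mar 19 17:30 (Elena, Ravi, Yusuf).

3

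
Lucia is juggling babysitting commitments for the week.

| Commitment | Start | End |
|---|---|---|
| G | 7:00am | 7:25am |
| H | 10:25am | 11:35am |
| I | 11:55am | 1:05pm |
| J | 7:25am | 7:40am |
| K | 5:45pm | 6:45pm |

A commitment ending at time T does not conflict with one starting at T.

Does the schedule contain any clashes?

No

Check each pair: they overlap iff neither finishes before the other starts.
Sorted by start: G, J, H, I, K.
J starts exactly when G ends (back-to-back, no overlap), so G has no further overlaps.
H starts after J ends, so J has no further overlaps.
I starts after H ends, so H has no further overlaps.
K starts after I ends.
Every pair is clear; the schedule has no overlaps.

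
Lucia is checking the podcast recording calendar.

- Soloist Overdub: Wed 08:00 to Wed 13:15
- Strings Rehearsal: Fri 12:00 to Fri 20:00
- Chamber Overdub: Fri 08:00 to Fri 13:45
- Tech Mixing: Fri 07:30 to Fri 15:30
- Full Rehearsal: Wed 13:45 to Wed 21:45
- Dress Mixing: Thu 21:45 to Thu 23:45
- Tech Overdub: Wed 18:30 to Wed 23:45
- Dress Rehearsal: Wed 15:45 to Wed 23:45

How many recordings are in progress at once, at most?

Walk through starts and ends in time order (an end at T is processed before a start at T):
Wed 08:00 start Soloist Overdub → 1
Wed 13:15 end Soloist Overdub → 0
Wed 13:45 start Full Rehearsal → 1
Wed 15:45 start Dress Rehearsal → 2
Wed 18:30 start Tech Overdub → 3
Wed 21:45 end Full Rehearsal → 2
Wed 23:45 end Dress Rehearsal → 1
Wed 23:45 end Tech Overdub → 0
Thu 21:45 start Dress Mixing → 1
Thu 23:45 end Dress Mixing → 0
Fri 07:30 start Tech Mixing → 1
Fri 08:00 start Chamber Overdub → 2
Fri 12:00 start Strings Rehearsal → 3
Fri 13:45 end Chamber Overdub → 2
Fri 15:30 end Tech Mixing → 1
Fri 20:00 end Strings Rehearsal → 0
Peak is 3, at Wed 18:30 (Dress Rehearsal, Full Rehearsal, Tech Overdub).

3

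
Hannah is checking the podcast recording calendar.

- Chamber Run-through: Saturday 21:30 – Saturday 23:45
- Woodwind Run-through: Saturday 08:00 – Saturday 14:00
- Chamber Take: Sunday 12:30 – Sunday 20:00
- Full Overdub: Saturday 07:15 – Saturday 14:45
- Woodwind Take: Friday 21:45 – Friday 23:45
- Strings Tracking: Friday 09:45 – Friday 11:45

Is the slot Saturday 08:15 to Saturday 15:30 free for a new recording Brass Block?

No — it overlaps Full Overdub, Woodwind Run-through

Strings Tracking: ends Friday 11:45 at or before Brass Block starts Saturday 08:15 → clear.
Woodwind Take: ends Friday 23:45 at or before Brass Block starts Saturday 08:15 → clear.
Full Overdub: starts Saturday 07:15 before Brass Block ends Saturday 15:30, and ends Saturday 14:45 after Brass Block starts Saturday 08:15 → overlap.
Woodwind Run-through: starts Saturday 08:00 before Brass Block ends Saturday 15:30, and ends Saturday 14:00 after Brass Block starts Saturday 08:15 → overlap.
Chamber Run-through: starts Saturday 21:30 at or after Brass Block ends Saturday 15:30 → clear.
Chamber Take: starts Sunday 12:30 at or after Brass Block ends Saturday 15:30 → clear.
Brass Block overlaps Woodwind Run-through, Full Overdub.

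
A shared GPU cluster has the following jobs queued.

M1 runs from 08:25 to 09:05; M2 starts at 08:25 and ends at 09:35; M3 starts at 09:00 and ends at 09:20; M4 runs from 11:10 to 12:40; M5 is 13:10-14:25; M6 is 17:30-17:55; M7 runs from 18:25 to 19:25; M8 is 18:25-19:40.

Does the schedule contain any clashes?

Sorted by start: M1, M2, M3, M4, M5, M6, M7, M8.
M2 starts before M1 ends → M1 and M2 overlap.
That's a conflict, so the schedule is not conflict-free.

Yes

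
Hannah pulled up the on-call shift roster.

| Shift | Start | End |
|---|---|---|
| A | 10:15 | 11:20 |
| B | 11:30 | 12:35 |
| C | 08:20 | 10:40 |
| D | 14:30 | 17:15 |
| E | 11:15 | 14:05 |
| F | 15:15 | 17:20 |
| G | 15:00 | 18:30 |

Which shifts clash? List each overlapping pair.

Sorted by start: C, A, E, B, D, G, F.
A starts before C ends → C and A overlap.
E starts after C ends, so C has no further overlaps.
E starts before A ends → A and E overlap.
B starts after A ends, so A has no further overlaps.
B starts before E ends → E and B overlap.
D starts after E ends, so E has no further overlaps.
D starts after B ends, so B has no further overlaps.
G starts before D ends → D and G overlap.
F starts before D ends → D and F overlap.
F starts before G ends → G and F overlap.

A & C, A & E, B & E, D & F, D & G, F & G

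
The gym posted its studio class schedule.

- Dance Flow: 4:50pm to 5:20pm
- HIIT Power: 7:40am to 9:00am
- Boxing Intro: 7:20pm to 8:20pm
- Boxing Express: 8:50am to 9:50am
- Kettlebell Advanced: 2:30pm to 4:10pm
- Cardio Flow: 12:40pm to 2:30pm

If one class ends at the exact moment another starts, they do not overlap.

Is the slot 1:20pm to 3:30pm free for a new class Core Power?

No — it overlaps Cardio Flow, Kettlebell Advanced

HIIT Power: ends 9:00am at or before Core Power starts 1:20pm → clear.
Boxing Express: ends 9:50am at or before Core Power starts 1:20pm → clear.
Cardio Flow: starts 12:40pm before Core Power ends 3:30pm, and ends 2:30pm after Core Power starts 1:20pm → overlap.
Kettlebell Advanced: starts 2:30pm before Core Power ends 3:30pm, and ends 4:10pm after Core Power starts 1:20pm → overlap.
Dance Flow: starts 4:50pm at or after Core Power ends 3:30pm → clear.
Boxing Intro: starts 7:20pm at or after Core Power ends 3:30pm → clear.
Core Power overlaps Cardio Flow, Kettlebell Advanced.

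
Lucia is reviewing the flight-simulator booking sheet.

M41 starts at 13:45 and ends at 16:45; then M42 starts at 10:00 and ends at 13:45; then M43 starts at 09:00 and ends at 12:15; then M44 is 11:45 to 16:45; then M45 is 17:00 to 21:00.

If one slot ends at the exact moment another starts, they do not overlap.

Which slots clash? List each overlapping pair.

M41 & M44, M42 & M43, M42 & M44, M43 & M44

Sorted by start: M43, M42, M44, M41, M45.
M42 starts before M43 ends → M43 and M42 overlap.
M44 starts before M43 ends → M43 and M44 overlap.
M41 starts after M43 ends — done with M43.
M44 starts before M42 ends → M42 and M44 overlap.
M41 starts exactly when M42 ends (back-to-back, no overlap) — done with M42.
M41 starts before M44 ends → M44 and M41 overlap.
M45 starts after M44 ends.
M45 starts after M41 ends.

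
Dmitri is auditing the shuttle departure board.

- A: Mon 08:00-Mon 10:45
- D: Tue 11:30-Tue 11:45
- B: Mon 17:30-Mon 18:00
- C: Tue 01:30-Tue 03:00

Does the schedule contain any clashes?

No

Sorted by start: A, B, C, D.
B starts after A ends; A is clear from here.
C starts after B ends; B is clear from here.
D starts after C ends.
Every pair is clear; the schedule has no overlaps.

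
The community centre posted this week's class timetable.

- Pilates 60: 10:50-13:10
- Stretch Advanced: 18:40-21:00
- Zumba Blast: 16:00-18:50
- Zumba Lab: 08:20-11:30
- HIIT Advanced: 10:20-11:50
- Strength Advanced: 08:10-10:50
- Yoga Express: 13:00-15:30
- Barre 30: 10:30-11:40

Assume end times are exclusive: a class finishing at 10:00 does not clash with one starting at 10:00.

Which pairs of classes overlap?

Sorted by start: Strength Advanced, Zumba Lab, HIIT Advanced, Barre 30, Pilates 60, Yoga Express, Zumba Blast, Stretch Advanced.
Zumba Lab starts before Strength Advanced ends → Strength Advanced and Zumba Lab overlap.
HIIT Advanced starts before Strength Advanced ends → Strength Advanced and HIIT Advanced overlap.
Barre 30 starts before Strength Advanced ends → Strength Advanced and Barre 30 overlap.
Pilates 60 starts exactly when Strength Advanced ends (back-to-back, no overlap), so Strength Advanced has no further overlaps.
HIIT Advanced starts before Zumba Lab ends → Zumba Lab and HIIT Advanced overlap.
Barre 30 starts before Zumba Lab ends → Zumba Lab and Barre 30 overlap.
Pilates 60 starts before Zumba Lab ends → Zumba Lab and Pilates 60 overlap.
Yoga Express starts after Zumba Lab ends, so Zumba Lab has no further overlaps.
Barre 30 starts before HIIT Advanced ends → HIIT Advanced and Barre 30 overlap.
Pilates 60 starts before HIIT Advanced ends → HIIT Advanced and Pilates 60 overlap.
Yoga Express starts after HIIT Advanced ends, so HIIT Advanced has no further overlaps.
Pilates 60 starts before Barre 30 ends → Barre 30 and Pilates 60 overlap.
Yoga Express starts after Barre 30 ends, so Barre 30 has no further overlaps.
Yoga Express starts before Pilates 60 ends → Pilates 60 and Yoga Express overlap.
Zumba Blast starts after Pilates 60 ends, so Pilates 60 has no further overlaps.
Zumba Blast starts after Yoga Express ends, so Yoga Express has no further overlaps.
Stretch Advanced starts before Zumba Blast ends → Zumba Blast and Stretch Advanced overlap.

Barre 30 & HIIT Advanced, Barre 30 & Pilates 60, Barre 30 & Strength Advanced, Barre 30 & Zumba Lab, HIIT Advanced & Pilates 60, HIIT Advanced & Strength Advanced, HIIT Advanced & Zumba Lab, Pilates 60 & Yoga Express, Pilates 60 & Zumba Lab, Strength Advanced & Zumba Lab, Stretch Advanced & Zumba Blast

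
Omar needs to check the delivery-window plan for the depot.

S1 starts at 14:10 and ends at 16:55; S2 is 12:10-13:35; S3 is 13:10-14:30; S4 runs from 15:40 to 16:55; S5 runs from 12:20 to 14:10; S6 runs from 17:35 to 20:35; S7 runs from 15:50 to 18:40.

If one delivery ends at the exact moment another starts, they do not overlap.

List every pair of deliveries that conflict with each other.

S1 & S3, S1 & S4, S1 & S7, S2 & S3, S2 & S5, S3 & S5, S4 & S7, S6 & S7

Sorted by start: S2, S5, S3, S1, S4, S7, S6.
S5 starts before S2 ends → S2 and S5 overlap.
S3 starts before S2 ends → S2 and S3 overlap.
S1 starts after S2 ends, so S2 has no further overlaps.
S3 starts before S5 ends → S5 and S3 overlap.
S1 starts exactly when S5 ends (back-to-back, no overlap), so S5 has no further overlaps.
S1 starts before S3 ends → S3 and S1 overlap.
S4 starts after S3 ends, so S3 has no further overlaps.
S4 starts before S1 ends → S1 and S4 overlap.
S7 starts before S1 ends → S1 and S7 overlap.
S6 starts after S1 ends.
S7 starts before S4 ends → S4 and S7 overlap.
S6 starts after S4 ends.
S6 starts before S7 ends → S7 and S6 overlap.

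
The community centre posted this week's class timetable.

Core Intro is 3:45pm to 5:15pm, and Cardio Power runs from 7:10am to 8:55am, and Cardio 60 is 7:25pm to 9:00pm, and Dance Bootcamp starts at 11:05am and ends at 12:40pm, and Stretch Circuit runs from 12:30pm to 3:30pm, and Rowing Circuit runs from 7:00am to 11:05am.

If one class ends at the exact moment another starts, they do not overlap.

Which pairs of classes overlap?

Two intervals overlap when each starts before the other ends.
Sorted by start: Rowing Circuit, Cardio Power, Dance Bootcamp, Stretch Circuit, Core Intro, Cardio 60.
Cardio Power starts before Rowing Circuit ends → Rowing Circuit and Cardio Power overlap.
Dance Bootcamp starts exactly when Rowing Circuit ends (back-to-back, no overlap), so Rowing Circuit has no further overlaps.
Dance Bootcamp starts after Cardio Power ends, so Cardio Power has no further overlaps.
Stretch Circuit starts before Dance Bootcamp ends → Dance Bootcamp and Stretch Circuit overlap.
Core Intro starts after Dance Bootcamp ends, so Dance Bootcamp has no further overlaps.
Core Intro starts after Stretch Circuit ends, so Stretch Circuit has no further overlaps.
Cardio 60 starts after Core Intro ends.

Cardio Power & Rowing Circuit, Dance Bootcamp & Stretch Circuit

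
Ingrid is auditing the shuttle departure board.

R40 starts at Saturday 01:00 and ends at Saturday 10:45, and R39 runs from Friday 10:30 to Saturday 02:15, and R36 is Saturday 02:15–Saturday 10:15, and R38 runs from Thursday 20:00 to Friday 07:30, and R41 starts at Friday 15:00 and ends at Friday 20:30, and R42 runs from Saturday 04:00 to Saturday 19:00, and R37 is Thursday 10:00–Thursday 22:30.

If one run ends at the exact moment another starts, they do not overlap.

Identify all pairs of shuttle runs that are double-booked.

R36 & R40, R36 & R42, R37 & R38, R39 & R40, R39 & R41, R40 & R42

Two intervals overlap when each starts before the other ends.
Sorted by start: R37, R38, R39, R41, R40, R36, R42.
R38 starts before R37 ends → R37 and R38 overlap.
R39 starts after R37 ends; R37 is clear from here.
R39 starts after R38 ends; R38 is clear from here.
R41 starts before R39 ends → R39 and R41 overlap.
R40 starts before R39 ends → R39 and R40 overlap.
R36 starts exactly when R39 ends (back-to-back, no overlap); R39 is clear from here.
R40 starts after R41 ends; R41 is clear from here.
R36 starts before R40 ends → R40 and R36 overlap.
R42 starts before R40 ends → R40 and R42 overlap.
R42 starts before R36 ends → R36 and R42 overlap.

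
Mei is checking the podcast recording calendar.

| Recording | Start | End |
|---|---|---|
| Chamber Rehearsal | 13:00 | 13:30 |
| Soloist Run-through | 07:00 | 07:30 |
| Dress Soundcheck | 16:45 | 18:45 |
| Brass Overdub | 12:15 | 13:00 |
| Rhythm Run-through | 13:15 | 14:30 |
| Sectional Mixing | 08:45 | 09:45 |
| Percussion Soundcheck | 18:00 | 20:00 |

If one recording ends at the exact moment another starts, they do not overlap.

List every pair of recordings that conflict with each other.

Chamber Rehearsal & Rhythm Run-through, Dress Soundcheck & Percussion Soundcheck

Sorted by start: Soloist Run-through, Sectional Mixing, Brass Overdub, Chamber Rehearsal, Rhythm Run-through, Dress Soundcheck, Percussion Soundcheck.
Sectional Mixing starts after Soloist Run-through ends, so nothing later overlaps Soloist Run-through either.
Brass Overdub starts after Sectional Mixing ends, so nothing later overlaps Sectional Mixing either.
Chamber Rehearsal starts exactly when Brass Overdub ends (back-to-back, no overlap), so nothing later overlaps Brass Overdub either.
Rhythm Run-through starts before Chamber Rehearsal ends → Chamber Rehearsal and Rhythm Run-through overlap.
Dress Soundcheck starts after Chamber Rehearsal ends, so nothing later overlaps Chamber Rehearsal either.
Dress Soundcheck starts after Rhythm Run-through ends, so nothing later overlaps Rhythm Run-through either.
Percussion Soundcheck starts before Dress Soundcheck ends → Dress Soundcheck and Percussion Soundcheck overlap.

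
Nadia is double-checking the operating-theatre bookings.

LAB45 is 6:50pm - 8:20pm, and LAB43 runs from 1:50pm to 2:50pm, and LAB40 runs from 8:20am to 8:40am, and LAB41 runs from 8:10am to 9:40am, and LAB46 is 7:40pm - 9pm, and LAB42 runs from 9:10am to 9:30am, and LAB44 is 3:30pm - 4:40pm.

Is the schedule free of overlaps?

Sorted by start: LAB41, LAB40, LAB42, LAB43, LAB44, LAB45, LAB46.
LAB40 starts before LAB41 ends → LAB41 and LAB40 overlap.
That's a conflict, so the schedule is not conflict-free.

No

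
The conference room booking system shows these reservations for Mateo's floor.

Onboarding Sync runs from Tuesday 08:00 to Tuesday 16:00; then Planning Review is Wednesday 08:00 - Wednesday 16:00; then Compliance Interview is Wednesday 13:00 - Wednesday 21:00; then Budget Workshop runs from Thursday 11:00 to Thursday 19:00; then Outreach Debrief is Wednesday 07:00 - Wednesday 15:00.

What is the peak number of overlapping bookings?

3

Walk through starts and ends in time order (an end at T is processed before a start at T):
Tuesday 08:00 start Onboarding Sync → 1
Tuesday 16:00 end Onboarding Sync → 0
Wednesday 07:00 start Outreach Debrief → 1
Wednesday 08:00 start Planning Review → 2
Wednesday 13:00 start Compliance Interview → 3
Wednesday 15:00 end Outreach Debrief → 2
Wednesday 16:00 end Planning Review → 1
Wednesday 21:00 end Compliance Interview → 0
Thursday 11:00 start Budget Workshop → 1
Thursday 19:00 end Budget Workshop → 0
Peak is 3, at Wednesday 13:00 (Compliance Interview, Outreach Debrief, Planning Review).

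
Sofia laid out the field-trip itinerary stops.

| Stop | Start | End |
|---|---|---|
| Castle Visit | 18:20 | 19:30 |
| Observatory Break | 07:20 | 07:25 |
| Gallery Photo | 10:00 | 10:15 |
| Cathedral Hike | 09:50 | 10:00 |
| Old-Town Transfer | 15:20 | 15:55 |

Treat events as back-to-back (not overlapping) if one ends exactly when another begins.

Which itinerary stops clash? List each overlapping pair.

none

Sorted by start: Observatory Break, Cathedral Hike, Gallery Photo, Old-Town Transfer, Castle Visit.
Cathedral Hike starts after Observatory Break ends; Observatory Break is clear from here.
Gallery Photo starts exactly when Cathedral Hike ends (back-to-back, no overlap); Cathedral Hike is clear from here.
Old-Town Transfer starts after Gallery Photo ends; Gallery Photo is clear from here.
Castle Visit starts after Old-Town Transfer ends.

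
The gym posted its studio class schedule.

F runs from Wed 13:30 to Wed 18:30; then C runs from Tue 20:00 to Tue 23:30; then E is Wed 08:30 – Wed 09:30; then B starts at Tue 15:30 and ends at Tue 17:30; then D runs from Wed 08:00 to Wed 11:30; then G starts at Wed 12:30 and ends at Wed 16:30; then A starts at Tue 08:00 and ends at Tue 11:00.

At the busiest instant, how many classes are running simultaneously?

2

Walk through starts and ends in time order (an end at T is processed before a start at T):
Tue 08:00 start A → 1
Tue 11:00 end A → 0
Tue 15:30 start B → 1
Tue 17:30 end B → 0
Tue 20:00 start C → 1
Tue 23:30 end C → 0
Wed 08:00 start D → 1
Wed 08:30 start E → 2
Wed 09:30 end E → 1
Wed 11:30 end D → 0
Wed 12:30 start G → 1
Wed 13:30 start F → 2
Wed 16:30 end G → 1
Wed 18:30 end F → 0
Peak is 2, at Wed 08:30 (D, E).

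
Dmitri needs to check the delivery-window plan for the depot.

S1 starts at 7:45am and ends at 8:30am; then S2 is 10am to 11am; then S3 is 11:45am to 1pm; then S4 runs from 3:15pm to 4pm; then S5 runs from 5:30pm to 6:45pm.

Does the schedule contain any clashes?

Sorted by start: S1, S2, S3, S4, S5.
S2 starts after S1 ends, so nothing later overlaps S1 either.
S3 starts after S2 ends, so nothing later overlaps S2 either.
S4 starts after S3 ends, so nothing later overlaps S3 either.
S5 starts after S4 ends.
Every pair is clear; the schedule has no overlaps.

No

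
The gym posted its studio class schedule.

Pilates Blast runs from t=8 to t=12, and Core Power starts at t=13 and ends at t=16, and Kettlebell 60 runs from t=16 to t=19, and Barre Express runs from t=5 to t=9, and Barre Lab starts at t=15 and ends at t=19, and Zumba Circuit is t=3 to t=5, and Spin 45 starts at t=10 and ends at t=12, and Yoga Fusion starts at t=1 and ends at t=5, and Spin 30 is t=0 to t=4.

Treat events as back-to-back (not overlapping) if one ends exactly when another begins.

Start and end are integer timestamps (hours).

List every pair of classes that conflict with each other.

Check each pair: they overlap iff neither finishes before the other starts.
Sorted by start: Spin 30, Yoga Fusion, Zumba Circuit, Barre Express, Pilates Blast, Spin 45, Core Power, Barre Lab, Kettlebell 60.
Yoga Fusion starts before Spin 30 ends → Spin 30 and Yoga Fusion overlap.
Zumba Circuit starts before Spin 30 ends → Spin 30 and Zumba Circuit overlap.
Barre Express starts after Spin 30 ends, so nothing later overlaps Spin 30 either.
Zumba Circuit starts before Yoga Fusion ends → Yoga Fusion and Zumba Circuit overlap.
Barre Express starts exactly when Yoga Fusion ends (back-to-back, no overlap), so nothing later overlaps Yoga Fusion either.
Barre Express starts exactly when Zumba Circuit ends (back-to-back, no overlap), so nothing later overlaps Zumba Circuit either.
Pilates Blast starts before Barre Express ends → Barre Express and Pilates Blast overlap.
Spin 45 starts after Barre Express ends, so nothing later overlaps Barre Express either.
Spin 45 starts before Pilates Blast ends → Pilates Blast and Spin 45 overlap.
Core Power starts after Pilates Blast ends, so nothing later overlaps Pilates Blast either.
Core Power starts after Spin 45 ends, so nothing later overlaps Spin 45 either.
Barre Lab starts before Core Power ends → Core Power and Barre Lab overlap.
Kettlebell 60 starts exactly when Core Power ends (back-to-back, no overlap).
Kettlebell 60 starts before Barre Lab ends → Barre Lab and Kettlebell 60 overlap.

Barre Express & Pilates Blast, Barre Lab & Core Power, Barre Lab & Kettlebell 60, Pilates Blast & Spin 45, Spin 30 & Yoga Fusion, Spin 30 & Zumba Circuit, Yoga Fusion & Zumba Circuit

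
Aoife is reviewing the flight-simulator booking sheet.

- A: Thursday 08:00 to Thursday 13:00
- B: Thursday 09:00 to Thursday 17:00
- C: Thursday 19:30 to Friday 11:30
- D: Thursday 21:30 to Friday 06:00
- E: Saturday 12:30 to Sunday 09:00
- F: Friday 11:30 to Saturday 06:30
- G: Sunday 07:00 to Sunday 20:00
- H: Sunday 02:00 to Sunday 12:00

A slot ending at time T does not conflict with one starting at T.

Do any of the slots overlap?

Yes

Sorted by start: A, B, C, D, F, E, H, G.
B starts before A ends → A and B overlap.
That's a conflict, so the schedule is not conflict-free.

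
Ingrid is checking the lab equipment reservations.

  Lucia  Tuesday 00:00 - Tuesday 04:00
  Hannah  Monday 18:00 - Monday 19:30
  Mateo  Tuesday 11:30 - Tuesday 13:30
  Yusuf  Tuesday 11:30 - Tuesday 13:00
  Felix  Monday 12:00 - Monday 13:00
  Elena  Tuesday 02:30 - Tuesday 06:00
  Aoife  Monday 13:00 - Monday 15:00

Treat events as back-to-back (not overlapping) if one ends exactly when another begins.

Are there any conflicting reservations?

Two intervals overlap when each starts before the other ends.
Sorted by start: Felix, Aoife, Hannah, Lucia, Elena, Mateo, Yusuf.
Aoife starts exactly when Felix ends (back-to-back, no overlap), so Felix has no further overlaps.
Hannah starts after Aoife ends, so Aoife has no further overlaps.
Lucia starts after Hannah ends, so Hannah has no further overlaps.
Elena starts before Lucia ends → Lucia and Elena overlap.
That's a conflict, so the schedule is not conflict-free.

Yes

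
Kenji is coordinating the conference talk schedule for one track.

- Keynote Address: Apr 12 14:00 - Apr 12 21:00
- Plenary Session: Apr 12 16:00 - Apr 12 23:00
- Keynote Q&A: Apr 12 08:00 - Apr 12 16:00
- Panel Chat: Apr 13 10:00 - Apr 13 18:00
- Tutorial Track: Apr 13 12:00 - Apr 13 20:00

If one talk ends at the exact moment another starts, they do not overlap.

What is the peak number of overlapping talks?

2

Sweep the timeline, counting +1 at each start and −1 at each end (ends before starts at a tie):
Apr 12 08:00 start Keynote Q&A → 1
Apr 12 14:00 start Keynote Address → 2
Apr 12 16:00 end Keynote Q&A → 1
Apr 12 16:00 start Plenary Session → 2
Apr 12 21:00 end Keynote Address → 1
Apr 12 23:00 end Plenary Session → 0
Apr 13 10:00 start Panel Chat → 1
Apr 13 12:00 start Tutorial Track → 2
Apr 13 18:00 end Panel Chat → 1
Apr 13 20:00 end Tutorial Track → 0
Peak is 2, at Apr 12 14:00 (Keynote Address, Keynote Q&A).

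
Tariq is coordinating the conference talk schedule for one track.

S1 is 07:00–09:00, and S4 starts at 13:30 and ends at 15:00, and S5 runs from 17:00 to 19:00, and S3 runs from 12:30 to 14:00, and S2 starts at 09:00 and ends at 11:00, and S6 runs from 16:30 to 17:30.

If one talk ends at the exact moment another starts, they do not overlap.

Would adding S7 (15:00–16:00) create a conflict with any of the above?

S1: ends 09:00 at or before S7 starts 15:00 → clear.
S2: ends 11:00 at or before S7 starts 15:00 → clear.
S3: ends 14:00 at or before S7 starts 15:00 → clear.
S4: ends 15:00 at or before S7 starts 15:00 → clear.
S6: starts 16:30 at or after S7 ends 16:00 → clear.
S5: starts 17:00 at or after S7 ends 16:00 → clear.

No — it doesn't clash with anything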